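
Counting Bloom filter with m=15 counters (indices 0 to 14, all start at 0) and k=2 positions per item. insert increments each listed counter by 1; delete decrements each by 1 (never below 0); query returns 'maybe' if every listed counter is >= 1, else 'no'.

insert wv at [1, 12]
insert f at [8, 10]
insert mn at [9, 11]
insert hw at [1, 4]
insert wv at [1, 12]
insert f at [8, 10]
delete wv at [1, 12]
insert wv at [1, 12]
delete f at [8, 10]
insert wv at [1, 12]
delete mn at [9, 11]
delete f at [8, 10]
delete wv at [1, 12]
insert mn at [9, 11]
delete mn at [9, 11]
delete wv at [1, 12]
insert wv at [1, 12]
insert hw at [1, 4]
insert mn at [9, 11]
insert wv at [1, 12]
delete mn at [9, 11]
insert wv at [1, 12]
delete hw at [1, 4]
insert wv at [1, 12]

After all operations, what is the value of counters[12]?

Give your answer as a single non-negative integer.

Step 1: insert wv at [1, 12] -> counters=[0,1,0,0,0,0,0,0,0,0,0,0,1,0,0]
Step 2: insert f at [8, 10] -> counters=[0,1,0,0,0,0,0,0,1,0,1,0,1,0,0]
Step 3: insert mn at [9, 11] -> counters=[0,1,0,0,0,0,0,0,1,1,1,1,1,0,0]
Step 4: insert hw at [1, 4] -> counters=[0,2,0,0,1,0,0,0,1,1,1,1,1,0,0]
Step 5: insert wv at [1, 12] -> counters=[0,3,0,0,1,0,0,0,1,1,1,1,2,0,0]
Step 6: insert f at [8, 10] -> counters=[0,3,0,0,1,0,0,0,2,1,2,1,2,0,0]
Step 7: delete wv at [1, 12] -> counters=[0,2,0,0,1,0,0,0,2,1,2,1,1,0,0]
Step 8: insert wv at [1, 12] -> counters=[0,3,0,0,1,0,0,0,2,1,2,1,2,0,0]
Step 9: delete f at [8, 10] -> counters=[0,3,0,0,1,0,0,0,1,1,1,1,2,0,0]
Step 10: insert wv at [1, 12] -> counters=[0,4,0,0,1,0,0,0,1,1,1,1,3,0,0]
Step 11: delete mn at [9, 11] -> counters=[0,4,0,0,1,0,0,0,1,0,1,0,3,0,0]
Step 12: delete f at [8, 10] -> counters=[0,4,0,0,1,0,0,0,0,0,0,0,3,0,0]
Step 13: delete wv at [1, 12] -> counters=[0,3,0,0,1,0,0,0,0,0,0,0,2,0,0]
Step 14: insert mn at [9, 11] -> counters=[0,3,0,0,1,0,0,0,0,1,0,1,2,0,0]
Step 15: delete mn at [9, 11] -> counters=[0,3,0,0,1,0,0,0,0,0,0,0,2,0,0]
Step 16: delete wv at [1, 12] -> counters=[0,2,0,0,1,0,0,0,0,0,0,0,1,0,0]
Step 17: insert wv at [1, 12] -> counters=[0,3,0,0,1,0,0,0,0,0,0,0,2,0,0]
Step 18: insert hw at [1, 4] -> counters=[0,4,0,0,2,0,0,0,0,0,0,0,2,0,0]
Step 19: insert mn at [9, 11] -> counters=[0,4,0,0,2,0,0,0,0,1,0,1,2,0,0]
Step 20: insert wv at [1, 12] -> counters=[0,5,0,0,2,0,0,0,0,1,0,1,3,0,0]
Step 21: delete mn at [9, 11] -> counters=[0,5,0,0,2,0,0,0,0,0,0,0,3,0,0]
Step 22: insert wv at [1, 12] -> counters=[0,6,0,0,2,0,0,0,0,0,0,0,4,0,0]
Step 23: delete hw at [1, 4] -> counters=[0,5,0,0,1,0,0,0,0,0,0,0,4,0,0]
Step 24: insert wv at [1, 12] -> counters=[0,6,0,0,1,0,0,0,0,0,0,0,5,0,0]
Final counters=[0,6,0,0,1,0,0,0,0,0,0,0,5,0,0] -> counters[12]=5

Answer: 5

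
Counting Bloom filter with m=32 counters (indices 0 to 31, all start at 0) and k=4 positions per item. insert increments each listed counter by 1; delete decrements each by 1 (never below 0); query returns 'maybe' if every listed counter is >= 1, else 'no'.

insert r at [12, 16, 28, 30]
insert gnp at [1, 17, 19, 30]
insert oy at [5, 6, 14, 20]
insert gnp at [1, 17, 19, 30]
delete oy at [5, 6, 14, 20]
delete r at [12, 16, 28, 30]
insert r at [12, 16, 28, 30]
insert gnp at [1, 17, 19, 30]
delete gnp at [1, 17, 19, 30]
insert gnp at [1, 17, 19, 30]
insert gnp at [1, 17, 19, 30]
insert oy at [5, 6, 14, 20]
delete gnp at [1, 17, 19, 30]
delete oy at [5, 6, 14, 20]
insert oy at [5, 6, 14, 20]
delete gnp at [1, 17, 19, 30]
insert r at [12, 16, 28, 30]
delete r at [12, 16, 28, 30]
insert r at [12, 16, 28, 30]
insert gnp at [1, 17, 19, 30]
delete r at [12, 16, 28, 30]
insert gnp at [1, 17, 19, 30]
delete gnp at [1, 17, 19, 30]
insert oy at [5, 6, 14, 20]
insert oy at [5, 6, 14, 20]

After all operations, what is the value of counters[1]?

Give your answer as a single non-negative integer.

Answer: 3

Derivation:
Step 1: insert r at [12, 16, 28, 30] -> counters=[0,0,0,0,0,0,0,0,0,0,0,0,1,0,0,0,1,0,0,0,0,0,0,0,0,0,0,0,1,0,1,0]
Step 2: insert gnp at [1, 17, 19, 30] -> counters=[0,1,0,0,0,0,0,0,0,0,0,0,1,0,0,0,1,1,0,1,0,0,0,0,0,0,0,0,1,0,2,0]
Step 3: insert oy at [5, 6, 14, 20] -> counters=[0,1,0,0,0,1,1,0,0,0,0,0,1,0,1,0,1,1,0,1,1,0,0,0,0,0,0,0,1,0,2,0]
Step 4: insert gnp at [1, 17, 19, 30] -> counters=[0,2,0,0,0,1,1,0,0,0,0,0,1,0,1,0,1,2,0,2,1,0,0,0,0,0,0,0,1,0,3,0]
Step 5: delete oy at [5, 6, 14, 20] -> counters=[0,2,0,0,0,0,0,0,0,0,0,0,1,0,0,0,1,2,0,2,0,0,0,0,0,0,0,0,1,0,3,0]
Step 6: delete r at [12, 16, 28, 30] -> counters=[0,2,0,0,0,0,0,0,0,0,0,0,0,0,0,0,0,2,0,2,0,0,0,0,0,0,0,0,0,0,2,0]
Step 7: insert r at [12, 16, 28, 30] -> counters=[0,2,0,0,0,0,0,0,0,0,0,0,1,0,0,0,1,2,0,2,0,0,0,0,0,0,0,0,1,0,3,0]
Step 8: insert gnp at [1, 17, 19, 30] -> counters=[0,3,0,0,0,0,0,0,0,0,0,0,1,0,0,0,1,3,0,3,0,0,0,0,0,0,0,0,1,0,4,0]
Step 9: delete gnp at [1, 17, 19, 30] -> counters=[0,2,0,0,0,0,0,0,0,0,0,0,1,0,0,0,1,2,0,2,0,0,0,0,0,0,0,0,1,0,3,0]
Step 10: insert gnp at [1, 17, 19, 30] -> counters=[0,3,0,0,0,0,0,0,0,0,0,0,1,0,0,0,1,3,0,3,0,0,0,0,0,0,0,0,1,0,4,0]
Step 11: insert gnp at [1, 17, 19, 30] -> counters=[0,4,0,0,0,0,0,0,0,0,0,0,1,0,0,0,1,4,0,4,0,0,0,0,0,0,0,0,1,0,5,0]
Step 12: insert oy at [5, 6, 14, 20] -> counters=[0,4,0,0,0,1,1,0,0,0,0,0,1,0,1,0,1,4,0,4,1,0,0,0,0,0,0,0,1,0,5,0]
Step 13: delete gnp at [1, 17, 19, 30] -> counters=[0,3,0,0,0,1,1,0,0,0,0,0,1,0,1,0,1,3,0,3,1,0,0,0,0,0,0,0,1,0,4,0]
Step 14: delete oy at [5, 6, 14, 20] -> counters=[0,3,0,0,0,0,0,0,0,0,0,0,1,0,0,0,1,3,0,3,0,0,0,0,0,0,0,0,1,0,4,0]
Step 15: insert oy at [5, 6, 14, 20] -> counters=[0,3,0,0,0,1,1,0,0,0,0,0,1,0,1,0,1,3,0,3,1,0,0,0,0,0,0,0,1,0,4,0]
Step 16: delete gnp at [1, 17, 19, 30] -> counters=[0,2,0,0,0,1,1,0,0,0,0,0,1,0,1,0,1,2,0,2,1,0,0,0,0,0,0,0,1,0,3,0]
Step 17: insert r at [12, 16, 28, 30] -> counters=[0,2,0,0,0,1,1,0,0,0,0,0,2,0,1,0,2,2,0,2,1,0,0,0,0,0,0,0,2,0,4,0]
Step 18: delete r at [12, 16, 28, 30] -> counters=[0,2,0,0,0,1,1,0,0,0,0,0,1,0,1,0,1,2,0,2,1,0,0,0,0,0,0,0,1,0,3,0]
Step 19: insert r at [12, 16, 28, 30] -> counters=[0,2,0,0,0,1,1,0,0,0,0,0,2,0,1,0,2,2,0,2,1,0,0,0,0,0,0,0,2,0,4,0]
Step 20: insert gnp at [1, 17, 19, 30] -> counters=[0,3,0,0,0,1,1,0,0,0,0,0,2,0,1,0,2,3,0,3,1,0,0,0,0,0,0,0,2,0,5,0]
Step 21: delete r at [12, 16, 28, 30] -> counters=[0,3,0,0,0,1,1,0,0,0,0,0,1,0,1,0,1,3,0,3,1,0,0,0,0,0,0,0,1,0,4,0]
Step 22: insert gnp at [1, 17, 19, 30] -> counters=[0,4,0,0,0,1,1,0,0,0,0,0,1,0,1,0,1,4,0,4,1,0,0,0,0,0,0,0,1,0,5,0]
Step 23: delete gnp at [1, 17, 19, 30] -> counters=[0,3,0,0,0,1,1,0,0,0,0,0,1,0,1,0,1,3,0,3,1,0,0,0,0,0,0,0,1,0,4,0]
Step 24: insert oy at [5, 6, 14, 20] -> counters=[0,3,0,0,0,2,2,0,0,0,0,0,1,0,2,0,1,3,0,3,2,0,0,0,0,0,0,0,1,0,4,0]
Step 25: insert oy at [5, 6, 14, 20] -> counters=[0,3,0,0,0,3,3,0,0,0,0,0,1,0,3,0,1,3,0,3,3,0,0,0,0,0,0,0,1,0,4,0]
Final counters=[0,3,0,0,0,3,3,0,0,0,0,0,1,0,3,0,1,3,0,3,3,0,0,0,0,0,0,0,1,0,4,0] -> counters[1]=3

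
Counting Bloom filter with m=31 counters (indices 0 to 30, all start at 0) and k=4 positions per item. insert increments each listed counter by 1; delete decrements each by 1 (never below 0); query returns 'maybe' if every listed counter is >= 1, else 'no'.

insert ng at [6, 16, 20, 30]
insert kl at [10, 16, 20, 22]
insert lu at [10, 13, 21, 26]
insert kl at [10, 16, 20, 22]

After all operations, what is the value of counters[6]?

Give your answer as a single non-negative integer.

Answer: 1

Derivation:
Step 1: insert ng at [6, 16, 20, 30] -> counters=[0,0,0,0,0,0,1,0,0,0,0,0,0,0,0,0,1,0,0,0,1,0,0,0,0,0,0,0,0,0,1]
Step 2: insert kl at [10, 16, 20, 22] -> counters=[0,0,0,0,0,0,1,0,0,0,1,0,0,0,0,0,2,0,0,0,2,0,1,0,0,0,0,0,0,0,1]
Step 3: insert lu at [10, 13, 21, 26] -> counters=[0,0,0,0,0,0,1,0,0,0,2,0,0,1,0,0,2,0,0,0,2,1,1,0,0,0,1,0,0,0,1]
Step 4: insert kl at [10, 16, 20, 22] -> counters=[0,0,0,0,0,0,1,0,0,0,3,0,0,1,0,0,3,0,0,0,3,1,2,0,0,0,1,0,0,0,1]
Final counters=[0,0,0,0,0,0,1,0,0,0,3,0,0,1,0,0,3,0,0,0,3,1,2,0,0,0,1,0,0,0,1] -> counters[6]=1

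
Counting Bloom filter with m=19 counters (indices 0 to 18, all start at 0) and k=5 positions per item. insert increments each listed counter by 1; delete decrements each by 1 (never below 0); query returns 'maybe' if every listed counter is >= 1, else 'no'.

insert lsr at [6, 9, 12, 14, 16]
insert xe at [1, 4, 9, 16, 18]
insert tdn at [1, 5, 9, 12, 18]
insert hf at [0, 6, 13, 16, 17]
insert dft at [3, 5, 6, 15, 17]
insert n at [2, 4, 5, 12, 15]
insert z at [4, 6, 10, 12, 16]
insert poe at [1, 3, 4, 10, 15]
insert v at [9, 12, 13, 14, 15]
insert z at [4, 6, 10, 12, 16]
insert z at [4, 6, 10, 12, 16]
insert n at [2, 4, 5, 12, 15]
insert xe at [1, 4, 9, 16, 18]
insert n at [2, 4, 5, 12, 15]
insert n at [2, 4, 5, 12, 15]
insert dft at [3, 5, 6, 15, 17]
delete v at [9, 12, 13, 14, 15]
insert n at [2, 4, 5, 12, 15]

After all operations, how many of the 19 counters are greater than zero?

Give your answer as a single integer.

Step 1: insert lsr at [6, 9, 12, 14, 16] -> counters=[0,0,0,0,0,0,1,0,0,1,0,0,1,0,1,0,1,0,0]
Step 2: insert xe at [1, 4, 9, 16, 18] -> counters=[0,1,0,0,1,0,1,0,0,2,0,0,1,0,1,0,2,0,1]
Step 3: insert tdn at [1, 5, 9, 12, 18] -> counters=[0,2,0,0,1,1,1,0,0,3,0,0,2,0,1,0,2,0,2]
Step 4: insert hf at [0, 6, 13, 16, 17] -> counters=[1,2,0,0,1,1,2,0,0,3,0,0,2,1,1,0,3,1,2]
Step 5: insert dft at [3, 5, 6, 15, 17] -> counters=[1,2,0,1,1,2,3,0,0,3,0,0,2,1,1,1,3,2,2]
Step 6: insert n at [2, 4, 5, 12, 15] -> counters=[1,2,1,1,2,3,3,0,0,3,0,0,3,1,1,2,3,2,2]
Step 7: insert z at [4, 6, 10, 12, 16] -> counters=[1,2,1,1,3,3,4,0,0,3,1,0,4,1,1,2,4,2,2]
Step 8: insert poe at [1, 3, 4, 10, 15] -> counters=[1,3,1,2,4,3,4,0,0,3,2,0,4,1,1,3,4,2,2]
Step 9: insert v at [9, 12, 13, 14, 15] -> counters=[1,3,1,2,4,3,4,0,0,4,2,0,5,2,2,4,4,2,2]
Step 10: insert z at [4, 6, 10, 12, 16] -> counters=[1,3,1,2,5,3,5,0,0,4,3,0,6,2,2,4,5,2,2]
Step 11: insert z at [4, 6, 10, 12, 16] -> counters=[1,3,1,2,6,3,6,0,0,4,4,0,7,2,2,4,6,2,2]
Step 12: insert n at [2, 4, 5, 12, 15] -> counters=[1,3,2,2,7,4,6,0,0,4,4,0,8,2,2,5,6,2,2]
Step 13: insert xe at [1, 4, 9, 16, 18] -> counters=[1,4,2,2,8,4,6,0,0,5,4,0,8,2,2,5,7,2,3]
Step 14: insert n at [2, 4, 5, 12, 15] -> counters=[1,4,3,2,9,5,6,0,0,5,4,0,9,2,2,6,7,2,3]
Step 15: insert n at [2, 4, 5, 12, 15] -> counters=[1,4,4,2,10,6,6,0,0,5,4,0,10,2,2,7,7,2,3]
Step 16: insert dft at [3, 5, 6, 15, 17] -> counters=[1,4,4,3,10,7,7,0,0,5,4,0,10,2,2,8,7,3,3]
Step 17: delete v at [9, 12, 13, 14, 15] -> counters=[1,4,4,3,10,7,7,0,0,4,4,0,9,1,1,7,7,3,3]
Step 18: insert n at [2, 4, 5, 12, 15] -> counters=[1,4,5,3,11,8,7,0,0,4,4,0,10,1,1,8,7,3,3]
Final counters=[1,4,5,3,11,8,7,0,0,4,4,0,10,1,1,8,7,3,3] -> 16 nonzero

Answer: 16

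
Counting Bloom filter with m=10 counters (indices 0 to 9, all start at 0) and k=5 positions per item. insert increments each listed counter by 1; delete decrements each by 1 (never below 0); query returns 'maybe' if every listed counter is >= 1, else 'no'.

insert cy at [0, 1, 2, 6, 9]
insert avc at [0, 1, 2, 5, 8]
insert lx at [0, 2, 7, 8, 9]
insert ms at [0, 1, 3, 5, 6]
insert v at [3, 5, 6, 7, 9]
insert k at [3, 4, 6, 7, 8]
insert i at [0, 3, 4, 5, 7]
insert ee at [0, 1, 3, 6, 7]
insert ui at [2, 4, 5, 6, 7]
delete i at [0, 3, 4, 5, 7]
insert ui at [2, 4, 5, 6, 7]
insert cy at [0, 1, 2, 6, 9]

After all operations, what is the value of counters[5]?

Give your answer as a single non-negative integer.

Answer: 5

Derivation:
Step 1: insert cy at [0, 1, 2, 6, 9] -> counters=[1,1,1,0,0,0,1,0,0,1]
Step 2: insert avc at [0, 1, 2, 5, 8] -> counters=[2,2,2,0,0,1,1,0,1,1]
Step 3: insert lx at [0, 2, 7, 8, 9] -> counters=[3,2,3,0,0,1,1,1,2,2]
Step 4: insert ms at [0, 1, 3, 5, 6] -> counters=[4,3,3,1,0,2,2,1,2,2]
Step 5: insert v at [3, 5, 6, 7, 9] -> counters=[4,3,3,2,0,3,3,2,2,3]
Step 6: insert k at [3, 4, 6, 7, 8] -> counters=[4,3,3,3,1,3,4,3,3,3]
Step 7: insert i at [0, 3, 4, 5, 7] -> counters=[5,3,3,4,2,4,4,4,3,3]
Step 8: insert ee at [0, 1, 3, 6, 7] -> counters=[6,4,3,5,2,4,5,5,3,3]
Step 9: insert ui at [2, 4, 5, 6, 7] -> counters=[6,4,4,5,3,5,6,6,3,3]
Step 10: delete i at [0, 3, 4, 5, 7] -> counters=[5,4,4,4,2,4,6,5,3,3]
Step 11: insert ui at [2, 4, 5, 6, 7] -> counters=[5,4,5,4,3,5,7,6,3,3]
Step 12: insert cy at [0, 1, 2, 6, 9] -> counters=[6,5,6,4,3,5,8,6,3,4]
Final counters=[6,5,6,4,3,5,8,6,3,4] -> counters[5]=5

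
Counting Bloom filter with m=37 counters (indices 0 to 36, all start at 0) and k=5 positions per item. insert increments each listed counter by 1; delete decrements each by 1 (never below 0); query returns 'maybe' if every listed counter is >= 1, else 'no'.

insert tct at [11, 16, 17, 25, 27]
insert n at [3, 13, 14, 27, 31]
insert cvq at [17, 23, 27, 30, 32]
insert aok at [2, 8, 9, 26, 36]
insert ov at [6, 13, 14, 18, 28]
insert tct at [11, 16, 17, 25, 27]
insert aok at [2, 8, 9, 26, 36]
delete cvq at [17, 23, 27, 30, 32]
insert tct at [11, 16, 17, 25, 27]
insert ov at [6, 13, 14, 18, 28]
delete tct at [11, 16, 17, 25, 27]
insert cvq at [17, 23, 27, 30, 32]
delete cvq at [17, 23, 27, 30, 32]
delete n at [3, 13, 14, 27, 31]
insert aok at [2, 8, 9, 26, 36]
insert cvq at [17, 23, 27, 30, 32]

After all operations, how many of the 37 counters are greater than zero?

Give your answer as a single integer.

Answer: 18

Derivation:
Step 1: insert tct at [11, 16, 17, 25, 27] -> counters=[0,0,0,0,0,0,0,0,0,0,0,1,0,0,0,0,1,1,0,0,0,0,0,0,0,1,0,1,0,0,0,0,0,0,0,0,0]
Step 2: insert n at [3, 13, 14, 27, 31] -> counters=[0,0,0,1,0,0,0,0,0,0,0,1,0,1,1,0,1,1,0,0,0,0,0,0,0,1,0,2,0,0,0,1,0,0,0,0,0]
Step 3: insert cvq at [17, 23, 27, 30, 32] -> counters=[0,0,0,1,0,0,0,0,0,0,0,1,0,1,1,0,1,2,0,0,0,0,0,1,0,1,0,3,0,0,1,1,1,0,0,0,0]
Step 4: insert aok at [2, 8, 9, 26, 36] -> counters=[0,0,1,1,0,0,0,0,1,1,0,1,0,1,1,0,1,2,0,0,0,0,0,1,0,1,1,3,0,0,1,1,1,0,0,0,1]
Step 5: insert ov at [6, 13, 14, 18, 28] -> counters=[0,0,1,1,0,0,1,0,1,1,0,1,0,2,2,0,1,2,1,0,0,0,0,1,0,1,1,3,1,0,1,1,1,0,0,0,1]
Step 6: insert tct at [11, 16, 17, 25, 27] -> counters=[0,0,1,1,0,0,1,0,1,1,0,2,0,2,2,0,2,3,1,0,0,0,0,1,0,2,1,4,1,0,1,1,1,0,0,0,1]
Step 7: insert aok at [2, 8, 9, 26, 36] -> counters=[0,0,2,1,0,0,1,0,2,2,0,2,0,2,2,0,2,3,1,0,0,0,0,1,0,2,2,4,1,0,1,1,1,0,0,0,2]
Step 8: delete cvq at [17, 23, 27, 30, 32] -> counters=[0,0,2,1,0,0,1,0,2,2,0,2,0,2,2,0,2,2,1,0,0,0,0,0,0,2,2,3,1,0,0,1,0,0,0,0,2]
Step 9: insert tct at [11, 16, 17, 25, 27] -> counters=[0,0,2,1,0,0,1,0,2,2,0,3,0,2,2,0,3,3,1,0,0,0,0,0,0,3,2,4,1,0,0,1,0,0,0,0,2]
Step 10: insert ov at [6, 13, 14, 18, 28] -> counters=[0,0,2,1,0,0,2,0,2,2,0,3,0,3,3,0,3,3,2,0,0,0,0,0,0,3,2,4,2,0,0,1,0,0,0,0,2]
Step 11: delete tct at [11, 16, 17, 25, 27] -> counters=[0,0,2,1,0,0,2,0,2,2,0,2,0,3,3,0,2,2,2,0,0,0,0,0,0,2,2,3,2,0,0,1,0,0,0,0,2]
Step 12: insert cvq at [17, 23, 27, 30, 32] -> counters=[0,0,2,1,0,0,2,0,2,2,0,2,0,3,3,0,2,3,2,0,0,0,0,1,0,2,2,4,2,0,1,1,1,0,0,0,2]
Step 13: delete cvq at [17, 23, 27, 30, 32] -> counters=[0,0,2,1,0,0,2,0,2,2,0,2,0,3,3,0,2,2,2,0,0,0,0,0,0,2,2,3,2,0,0,1,0,0,0,0,2]
Step 14: delete n at [3, 13, 14, 27, 31] -> counters=[0,0,2,0,0,0,2,0,2,2,0,2,0,2,2,0,2,2,2,0,0,0,0,0,0,2,2,2,2,0,0,0,0,0,0,0,2]
Step 15: insert aok at [2, 8, 9, 26, 36] -> counters=[0,0,3,0,0,0,2,0,3,3,0,2,0,2,2,0,2,2,2,0,0,0,0,0,0,2,3,2,2,0,0,0,0,0,0,0,3]
Step 16: insert cvq at [17, 23, 27, 30, 32] -> counters=[0,0,3,0,0,0,2,0,3,3,0,2,0,2,2,0,2,3,2,0,0,0,0,1,0,2,3,3,2,0,1,0,1,0,0,0,3]
Final counters=[0,0,3,0,0,0,2,0,3,3,0,2,0,2,2,0,2,3,2,0,0,0,0,1,0,2,3,3,2,0,1,0,1,0,0,0,3] -> 18 nonzero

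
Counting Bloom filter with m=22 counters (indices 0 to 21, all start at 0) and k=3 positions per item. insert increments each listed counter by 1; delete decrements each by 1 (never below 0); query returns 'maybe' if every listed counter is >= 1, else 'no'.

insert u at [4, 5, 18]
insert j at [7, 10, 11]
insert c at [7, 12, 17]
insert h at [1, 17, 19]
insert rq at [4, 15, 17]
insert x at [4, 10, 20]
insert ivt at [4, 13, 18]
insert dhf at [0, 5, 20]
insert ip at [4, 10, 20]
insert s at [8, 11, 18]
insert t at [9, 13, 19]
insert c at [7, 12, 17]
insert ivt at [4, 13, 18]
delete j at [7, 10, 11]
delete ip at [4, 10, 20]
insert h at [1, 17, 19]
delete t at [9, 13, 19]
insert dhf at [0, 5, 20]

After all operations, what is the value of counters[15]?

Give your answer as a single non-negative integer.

Answer: 1

Derivation:
Step 1: insert u at [4, 5, 18] -> counters=[0,0,0,0,1,1,0,0,0,0,0,0,0,0,0,0,0,0,1,0,0,0]
Step 2: insert j at [7, 10, 11] -> counters=[0,0,0,0,1,1,0,1,0,0,1,1,0,0,0,0,0,0,1,0,0,0]
Step 3: insert c at [7, 12, 17] -> counters=[0,0,0,0,1,1,0,2,0,0,1,1,1,0,0,0,0,1,1,0,0,0]
Step 4: insert h at [1, 17, 19] -> counters=[0,1,0,0,1,1,0,2,0,0,1,1,1,0,0,0,0,2,1,1,0,0]
Step 5: insert rq at [4, 15, 17] -> counters=[0,1,0,0,2,1,0,2,0,0,1,1,1,0,0,1,0,3,1,1,0,0]
Step 6: insert x at [4, 10, 20] -> counters=[0,1,0,0,3,1,0,2,0,0,2,1,1,0,0,1,0,3,1,1,1,0]
Step 7: insert ivt at [4, 13, 18] -> counters=[0,1,0,0,4,1,0,2,0,0,2,1,1,1,0,1,0,3,2,1,1,0]
Step 8: insert dhf at [0, 5, 20] -> counters=[1,1,0,0,4,2,0,2,0,0,2,1,1,1,0,1,0,3,2,1,2,0]
Step 9: insert ip at [4, 10, 20] -> counters=[1,1,0,0,5,2,0,2,0,0,3,1,1,1,0,1,0,3,2,1,3,0]
Step 10: insert s at [8, 11, 18] -> counters=[1,1,0,0,5,2,0,2,1,0,3,2,1,1,0,1,0,3,3,1,3,0]
Step 11: insert t at [9, 13, 19] -> counters=[1,1,0,0,5,2,0,2,1,1,3,2,1,2,0,1,0,3,3,2,3,0]
Step 12: insert c at [7, 12, 17] -> counters=[1,1,0,0,5,2,0,3,1,1,3,2,2,2,0,1,0,4,3,2,3,0]
Step 13: insert ivt at [4, 13, 18] -> counters=[1,1,0,0,6,2,0,3,1,1,3,2,2,3,0,1,0,4,4,2,3,0]
Step 14: delete j at [7, 10, 11] -> counters=[1,1,0,0,6,2,0,2,1,1,2,1,2,3,0,1,0,4,4,2,3,0]
Step 15: delete ip at [4, 10, 20] -> counters=[1,1,0,0,5,2,0,2,1,1,1,1,2,3,0,1,0,4,4,2,2,0]
Step 16: insert h at [1, 17, 19] -> counters=[1,2,0,0,5,2,0,2,1,1,1,1,2,3,0,1,0,5,4,3,2,0]
Step 17: delete t at [9, 13, 19] -> counters=[1,2,0,0,5,2,0,2,1,0,1,1,2,2,0,1,0,5,4,2,2,0]
Step 18: insert dhf at [0, 5, 20] -> counters=[2,2,0,0,5,3,0,2,1,0,1,1,2,2,0,1,0,5,4,2,3,0]
Final counters=[2,2,0,0,5,3,0,2,1,0,1,1,2,2,0,1,0,5,4,2,3,0] -> counters[15]=1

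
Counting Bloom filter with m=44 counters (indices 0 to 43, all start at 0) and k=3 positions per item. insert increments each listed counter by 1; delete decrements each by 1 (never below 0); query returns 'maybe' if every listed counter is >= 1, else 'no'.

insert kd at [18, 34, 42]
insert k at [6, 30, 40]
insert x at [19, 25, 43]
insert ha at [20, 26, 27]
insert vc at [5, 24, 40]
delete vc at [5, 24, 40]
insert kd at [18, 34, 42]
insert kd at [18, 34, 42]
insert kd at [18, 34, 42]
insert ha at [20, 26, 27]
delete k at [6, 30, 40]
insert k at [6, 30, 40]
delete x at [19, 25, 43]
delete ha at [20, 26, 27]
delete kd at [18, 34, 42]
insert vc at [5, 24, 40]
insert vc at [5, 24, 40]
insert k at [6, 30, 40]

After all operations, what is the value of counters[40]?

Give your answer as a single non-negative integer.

Answer: 4

Derivation:
Step 1: insert kd at [18, 34, 42] -> counters=[0,0,0,0,0,0,0,0,0,0,0,0,0,0,0,0,0,0,1,0,0,0,0,0,0,0,0,0,0,0,0,0,0,0,1,0,0,0,0,0,0,0,1,0]
Step 2: insert k at [6, 30, 40] -> counters=[0,0,0,0,0,0,1,0,0,0,0,0,0,0,0,0,0,0,1,0,0,0,0,0,0,0,0,0,0,0,1,0,0,0,1,0,0,0,0,0,1,0,1,0]
Step 3: insert x at [19, 25, 43] -> counters=[0,0,0,0,0,0,1,0,0,0,0,0,0,0,0,0,0,0,1,1,0,0,0,0,0,1,0,0,0,0,1,0,0,0,1,0,0,0,0,0,1,0,1,1]
Step 4: insert ha at [20, 26, 27] -> counters=[0,0,0,0,0,0,1,0,0,0,0,0,0,0,0,0,0,0,1,1,1,0,0,0,0,1,1,1,0,0,1,0,0,0,1,0,0,0,0,0,1,0,1,1]
Step 5: insert vc at [5, 24, 40] -> counters=[0,0,0,0,0,1,1,0,0,0,0,0,0,0,0,0,0,0,1,1,1,0,0,0,1,1,1,1,0,0,1,0,0,0,1,0,0,0,0,0,2,0,1,1]
Step 6: delete vc at [5, 24, 40] -> counters=[0,0,0,0,0,0,1,0,0,0,0,0,0,0,0,0,0,0,1,1,1,0,0,0,0,1,1,1,0,0,1,0,0,0,1,0,0,0,0,0,1,0,1,1]
Step 7: insert kd at [18, 34, 42] -> counters=[0,0,0,0,0,0,1,0,0,0,0,0,0,0,0,0,0,0,2,1,1,0,0,0,0,1,1,1,0,0,1,0,0,0,2,0,0,0,0,0,1,0,2,1]
Step 8: insert kd at [18, 34, 42] -> counters=[0,0,0,0,0,0,1,0,0,0,0,0,0,0,0,0,0,0,3,1,1,0,0,0,0,1,1,1,0,0,1,0,0,0,3,0,0,0,0,0,1,0,3,1]
Step 9: insert kd at [18, 34, 42] -> counters=[0,0,0,0,0,0,1,0,0,0,0,0,0,0,0,0,0,0,4,1,1,0,0,0,0,1,1,1,0,0,1,0,0,0,4,0,0,0,0,0,1,0,4,1]
Step 10: insert ha at [20, 26, 27] -> counters=[0,0,0,0,0,0,1,0,0,0,0,0,0,0,0,0,0,0,4,1,2,0,0,0,0,1,2,2,0,0,1,0,0,0,4,0,0,0,0,0,1,0,4,1]
Step 11: delete k at [6, 30, 40] -> counters=[0,0,0,0,0,0,0,0,0,0,0,0,0,0,0,0,0,0,4,1,2,0,0,0,0,1,2,2,0,0,0,0,0,0,4,0,0,0,0,0,0,0,4,1]
Step 12: insert k at [6, 30, 40] -> counters=[0,0,0,0,0,0,1,0,0,0,0,0,0,0,0,0,0,0,4,1,2,0,0,0,0,1,2,2,0,0,1,0,0,0,4,0,0,0,0,0,1,0,4,1]
Step 13: delete x at [19, 25, 43] -> counters=[0,0,0,0,0,0,1,0,0,0,0,0,0,0,0,0,0,0,4,0,2,0,0,0,0,0,2,2,0,0,1,0,0,0,4,0,0,0,0,0,1,0,4,0]
Step 14: delete ha at [20, 26, 27] -> counters=[0,0,0,0,0,0,1,0,0,0,0,0,0,0,0,0,0,0,4,0,1,0,0,0,0,0,1,1,0,0,1,0,0,0,4,0,0,0,0,0,1,0,4,0]
Step 15: delete kd at [18, 34, 42] -> counters=[0,0,0,0,0,0,1,0,0,0,0,0,0,0,0,0,0,0,3,0,1,0,0,0,0,0,1,1,0,0,1,0,0,0,3,0,0,0,0,0,1,0,3,0]
Step 16: insert vc at [5, 24, 40] -> counters=[0,0,0,0,0,1,1,0,0,0,0,0,0,0,0,0,0,0,3,0,1,0,0,0,1,0,1,1,0,0,1,0,0,0,3,0,0,0,0,0,2,0,3,0]
Step 17: insert vc at [5, 24, 40] -> counters=[0,0,0,0,0,2,1,0,0,0,0,0,0,0,0,0,0,0,3,0,1,0,0,0,2,0,1,1,0,0,1,0,0,0,3,0,0,0,0,0,3,0,3,0]
Step 18: insert k at [6, 30, 40] -> counters=[0,0,0,0,0,2,2,0,0,0,0,0,0,0,0,0,0,0,3,0,1,0,0,0,2,0,1,1,0,0,2,0,0,0,3,0,0,0,0,0,4,0,3,0]
Final counters=[0,0,0,0,0,2,2,0,0,0,0,0,0,0,0,0,0,0,3,0,1,0,0,0,2,0,1,1,0,0,2,0,0,0,3,0,0,0,0,0,4,0,3,0] -> counters[40]=4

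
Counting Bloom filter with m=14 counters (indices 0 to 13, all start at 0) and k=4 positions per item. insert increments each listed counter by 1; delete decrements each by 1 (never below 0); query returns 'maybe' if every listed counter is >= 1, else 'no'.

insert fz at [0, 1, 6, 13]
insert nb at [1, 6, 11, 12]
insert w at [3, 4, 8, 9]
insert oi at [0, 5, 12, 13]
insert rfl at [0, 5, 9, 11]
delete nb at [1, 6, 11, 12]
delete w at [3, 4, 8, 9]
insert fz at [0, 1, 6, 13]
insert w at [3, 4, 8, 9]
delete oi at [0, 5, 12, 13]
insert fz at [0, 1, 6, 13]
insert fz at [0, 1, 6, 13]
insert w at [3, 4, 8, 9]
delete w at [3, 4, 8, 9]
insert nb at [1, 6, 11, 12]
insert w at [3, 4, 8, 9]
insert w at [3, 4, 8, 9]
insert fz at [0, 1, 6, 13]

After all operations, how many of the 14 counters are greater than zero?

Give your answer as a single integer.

Step 1: insert fz at [0, 1, 6, 13] -> counters=[1,1,0,0,0,0,1,0,0,0,0,0,0,1]
Step 2: insert nb at [1, 6, 11, 12] -> counters=[1,2,0,0,0,0,2,0,0,0,0,1,1,1]
Step 3: insert w at [3, 4, 8, 9] -> counters=[1,2,0,1,1,0,2,0,1,1,0,1,1,1]
Step 4: insert oi at [0, 5, 12, 13] -> counters=[2,2,0,1,1,1,2,0,1,1,0,1,2,2]
Step 5: insert rfl at [0, 5, 9, 11] -> counters=[3,2,0,1,1,2,2,0,1,2,0,2,2,2]
Step 6: delete nb at [1, 6, 11, 12] -> counters=[3,1,0,1,1,2,1,0,1,2,0,1,1,2]
Step 7: delete w at [3, 4, 8, 9] -> counters=[3,1,0,0,0,2,1,0,0,1,0,1,1,2]
Step 8: insert fz at [0, 1, 6, 13] -> counters=[4,2,0,0,0,2,2,0,0,1,0,1,1,3]
Step 9: insert w at [3, 4, 8, 9] -> counters=[4,2,0,1,1,2,2,0,1,2,0,1,1,3]
Step 10: delete oi at [0, 5, 12, 13] -> counters=[3,2,0,1,1,1,2,0,1,2,0,1,0,2]
Step 11: insert fz at [0, 1, 6, 13] -> counters=[4,3,0,1,1,1,3,0,1,2,0,1,0,3]
Step 12: insert fz at [0, 1, 6, 13] -> counters=[5,4,0,1,1,1,4,0,1,2,0,1,0,4]
Step 13: insert w at [3, 4, 8, 9] -> counters=[5,4,0,2,2,1,4,0,2,3,0,1,0,4]
Step 14: delete w at [3, 4, 8, 9] -> counters=[5,4,0,1,1,1,4,0,1,2,0,1,0,4]
Step 15: insert nb at [1, 6, 11, 12] -> counters=[5,5,0,1,1,1,5,0,1,2,0,2,1,4]
Step 16: insert w at [3, 4, 8, 9] -> counters=[5,5,0,2,2,1,5,0,2,3,0,2,1,4]
Step 17: insert w at [3, 4, 8, 9] -> counters=[5,5,0,3,3,1,5,0,3,4,0,2,1,4]
Step 18: insert fz at [0, 1, 6, 13] -> counters=[6,6,0,3,3,1,6,0,3,4,0,2,1,5]
Final counters=[6,6,0,3,3,1,6,0,3,4,0,2,1,5] -> 11 nonzero

Answer: 11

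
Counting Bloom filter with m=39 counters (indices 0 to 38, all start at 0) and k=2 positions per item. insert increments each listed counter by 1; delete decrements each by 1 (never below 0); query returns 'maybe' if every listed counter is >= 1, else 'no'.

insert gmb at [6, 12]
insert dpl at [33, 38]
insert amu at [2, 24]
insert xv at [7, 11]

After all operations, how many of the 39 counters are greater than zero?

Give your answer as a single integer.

Step 1: insert gmb at [6, 12] -> counters=[0,0,0,0,0,0,1,0,0,0,0,0,1,0,0,0,0,0,0,0,0,0,0,0,0,0,0,0,0,0,0,0,0,0,0,0,0,0,0]
Step 2: insert dpl at [33, 38] -> counters=[0,0,0,0,0,0,1,0,0,0,0,0,1,0,0,0,0,0,0,0,0,0,0,0,0,0,0,0,0,0,0,0,0,1,0,0,0,0,1]
Step 3: insert amu at [2, 24] -> counters=[0,0,1,0,0,0,1,0,0,0,0,0,1,0,0,0,0,0,0,0,0,0,0,0,1,0,0,0,0,0,0,0,0,1,0,0,0,0,1]
Step 4: insert xv at [7, 11] -> counters=[0,0,1,0,0,0,1,1,0,0,0,1,1,0,0,0,0,0,0,0,0,0,0,0,1,0,0,0,0,0,0,0,0,1,0,0,0,0,1]
Final counters=[0,0,1,0,0,0,1,1,0,0,0,1,1,0,0,0,0,0,0,0,0,0,0,0,1,0,0,0,0,0,0,0,0,1,0,0,0,0,1] -> 8 nonzero

Answer: 8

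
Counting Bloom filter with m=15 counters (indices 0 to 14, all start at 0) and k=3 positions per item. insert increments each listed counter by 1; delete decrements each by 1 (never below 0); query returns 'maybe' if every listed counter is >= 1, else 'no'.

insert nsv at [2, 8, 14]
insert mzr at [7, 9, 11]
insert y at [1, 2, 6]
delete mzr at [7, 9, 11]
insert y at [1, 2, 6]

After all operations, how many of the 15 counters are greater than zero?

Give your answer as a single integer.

Answer: 5

Derivation:
Step 1: insert nsv at [2, 8, 14] -> counters=[0,0,1,0,0,0,0,0,1,0,0,0,0,0,1]
Step 2: insert mzr at [7, 9, 11] -> counters=[0,0,1,0,0,0,0,1,1,1,0,1,0,0,1]
Step 3: insert y at [1, 2, 6] -> counters=[0,1,2,0,0,0,1,1,1,1,0,1,0,0,1]
Step 4: delete mzr at [7, 9, 11] -> counters=[0,1,2,0,0,0,1,0,1,0,0,0,0,0,1]
Step 5: insert y at [1, 2, 6] -> counters=[0,2,3,0,0,0,2,0,1,0,0,0,0,0,1]
Final counters=[0,2,3,0,0,0,2,0,1,0,0,0,0,0,1] -> 5 nonzero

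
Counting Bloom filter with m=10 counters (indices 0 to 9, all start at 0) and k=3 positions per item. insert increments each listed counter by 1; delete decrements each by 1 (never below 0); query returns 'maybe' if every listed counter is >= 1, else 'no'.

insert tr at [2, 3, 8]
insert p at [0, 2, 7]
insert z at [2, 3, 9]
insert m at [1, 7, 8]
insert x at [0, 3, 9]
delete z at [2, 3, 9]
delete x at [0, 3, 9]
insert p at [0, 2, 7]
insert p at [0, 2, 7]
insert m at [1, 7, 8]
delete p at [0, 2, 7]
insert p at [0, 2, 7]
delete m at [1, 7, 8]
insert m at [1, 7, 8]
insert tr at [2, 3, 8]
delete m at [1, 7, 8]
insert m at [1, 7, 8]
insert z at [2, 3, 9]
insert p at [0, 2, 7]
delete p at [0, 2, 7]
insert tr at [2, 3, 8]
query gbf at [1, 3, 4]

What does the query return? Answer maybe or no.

Step 1: insert tr at [2, 3, 8] -> counters=[0,0,1,1,0,0,0,0,1,0]
Step 2: insert p at [0, 2, 7] -> counters=[1,0,2,1,0,0,0,1,1,0]
Step 3: insert z at [2, 3, 9] -> counters=[1,0,3,2,0,0,0,1,1,1]
Step 4: insert m at [1, 7, 8] -> counters=[1,1,3,2,0,0,0,2,2,1]
Step 5: insert x at [0, 3, 9] -> counters=[2,1,3,3,0,0,0,2,2,2]
Step 6: delete z at [2, 3, 9] -> counters=[2,1,2,2,0,0,0,2,2,1]
Step 7: delete x at [0, 3, 9] -> counters=[1,1,2,1,0,0,0,2,2,0]
Step 8: insert p at [0, 2, 7] -> counters=[2,1,3,1,0,0,0,3,2,0]
Step 9: insert p at [0, 2, 7] -> counters=[3,1,4,1,0,0,0,4,2,0]
Step 10: insert m at [1, 7, 8] -> counters=[3,2,4,1,0,0,0,5,3,0]
Step 11: delete p at [0, 2, 7] -> counters=[2,2,3,1,0,0,0,4,3,0]
Step 12: insert p at [0, 2, 7] -> counters=[3,2,4,1,0,0,0,5,3,0]
Step 13: delete m at [1, 7, 8] -> counters=[3,1,4,1,0,0,0,4,2,0]
Step 14: insert m at [1, 7, 8] -> counters=[3,2,4,1,0,0,0,5,3,0]
Step 15: insert tr at [2, 3, 8] -> counters=[3,2,5,2,0,0,0,5,4,0]
Step 16: delete m at [1, 7, 8] -> counters=[3,1,5,2,0,0,0,4,3,0]
Step 17: insert m at [1, 7, 8] -> counters=[3,2,5,2,0,0,0,5,4,0]
Step 18: insert z at [2, 3, 9] -> counters=[3,2,6,3,0,0,0,5,4,1]
Step 19: insert p at [0, 2, 7] -> counters=[4,2,7,3,0,0,0,6,4,1]
Step 20: delete p at [0, 2, 7] -> counters=[3,2,6,3,0,0,0,5,4,1]
Step 21: insert tr at [2, 3, 8] -> counters=[3,2,7,4,0,0,0,5,5,1]
Query gbf: check counters[1]=2 counters[3]=4 counters[4]=0 -> no

Answer: no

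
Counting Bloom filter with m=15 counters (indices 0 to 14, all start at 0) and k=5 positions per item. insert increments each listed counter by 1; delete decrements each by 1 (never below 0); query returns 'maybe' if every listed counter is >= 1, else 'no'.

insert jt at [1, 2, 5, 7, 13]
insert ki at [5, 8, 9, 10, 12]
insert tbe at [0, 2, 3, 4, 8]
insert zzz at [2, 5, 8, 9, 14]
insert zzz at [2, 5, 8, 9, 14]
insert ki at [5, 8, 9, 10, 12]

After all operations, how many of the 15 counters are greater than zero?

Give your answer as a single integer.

Answer: 13

Derivation:
Step 1: insert jt at [1, 2, 5, 7, 13] -> counters=[0,1,1,0,0,1,0,1,0,0,0,0,0,1,0]
Step 2: insert ki at [5, 8, 9, 10, 12] -> counters=[0,1,1,0,0,2,0,1,1,1,1,0,1,1,0]
Step 3: insert tbe at [0, 2, 3, 4, 8] -> counters=[1,1,2,1,1,2,0,1,2,1,1,0,1,1,0]
Step 4: insert zzz at [2, 5, 8, 9, 14] -> counters=[1,1,3,1,1,3,0,1,3,2,1,0,1,1,1]
Step 5: insert zzz at [2, 5, 8, 9, 14] -> counters=[1,1,4,1,1,4,0,1,4,3,1,0,1,1,2]
Step 6: insert ki at [5, 8, 9, 10, 12] -> counters=[1,1,4,1,1,5,0,1,5,4,2,0,2,1,2]
Final counters=[1,1,4,1,1,5,0,1,5,4,2,0,2,1,2] -> 13 nonzero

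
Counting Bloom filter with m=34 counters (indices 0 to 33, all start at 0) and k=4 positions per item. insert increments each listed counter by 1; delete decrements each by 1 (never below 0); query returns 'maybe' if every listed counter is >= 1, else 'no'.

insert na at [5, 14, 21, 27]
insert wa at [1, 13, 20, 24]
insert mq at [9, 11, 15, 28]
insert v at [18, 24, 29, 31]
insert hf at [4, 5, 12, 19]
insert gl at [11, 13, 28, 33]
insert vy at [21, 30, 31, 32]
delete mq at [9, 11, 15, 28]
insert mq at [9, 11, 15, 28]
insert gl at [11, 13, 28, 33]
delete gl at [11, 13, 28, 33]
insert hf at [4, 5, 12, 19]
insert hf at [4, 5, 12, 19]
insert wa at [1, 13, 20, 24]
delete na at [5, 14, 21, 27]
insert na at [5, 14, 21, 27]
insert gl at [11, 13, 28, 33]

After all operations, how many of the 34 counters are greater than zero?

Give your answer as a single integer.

Step 1: insert na at [5, 14, 21, 27] -> counters=[0,0,0,0,0,1,0,0,0,0,0,0,0,0,1,0,0,0,0,0,0,1,0,0,0,0,0,1,0,0,0,0,0,0]
Step 2: insert wa at [1, 13, 20, 24] -> counters=[0,1,0,0,0,1,0,0,0,0,0,0,0,1,1,0,0,0,0,0,1,1,0,0,1,0,0,1,0,0,0,0,0,0]
Step 3: insert mq at [9, 11, 15, 28] -> counters=[0,1,0,0,0,1,0,0,0,1,0,1,0,1,1,1,0,0,0,0,1,1,0,0,1,0,0,1,1,0,0,0,0,0]
Step 4: insert v at [18, 24, 29, 31] -> counters=[0,1,0,0,0,1,0,0,0,1,0,1,0,1,1,1,0,0,1,0,1,1,0,0,2,0,0,1,1,1,0,1,0,0]
Step 5: insert hf at [4, 5, 12, 19] -> counters=[0,1,0,0,1,2,0,0,0,1,0,1,1,1,1,1,0,0,1,1,1,1,0,0,2,0,0,1,1,1,0,1,0,0]
Step 6: insert gl at [11, 13, 28, 33] -> counters=[0,1,0,0,1,2,0,0,0,1,0,2,1,2,1,1,0,0,1,1,1,1,0,0,2,0,0,1,2,1,0,1,0,1]
Step 7: insert vy at [21, 30, 31, 32] -> counters=[0,1,0,0,1,2,0,0,0,1,0,2,1,2,1,1,0,0,1,1,1,2,0,0,2,0,0,1,2,1,1,2,1,1]
Step 8: delete mq at [9, 11, 15, 28] -> counters=[0,1,0,0,1,2,0,0,0,0,0,1,1,2,1,0,0,0,1,1,1,2,0,0,2,0,0,1,1,1,1,2,1,1]
Step 9: insert mq at [9, 11, 15, 28] -> counters=[0,1,0,0,1,2,0,0,0,1,0,2,1,2,1,1,0,0,1,1,1,2,0,0,2,0,0,1,2,1,1,2,1,1]
Step 10: insert gl at [11, 13, 28, 33] -> counters=[0,1,0,0,1,2,0,0,0,1,0,3,1,3,1,1,0,0,1,1,1,2,0,0,2,0,0,1,3,1,1,2,1,2]
Step 11: delete gl at [11, 13, 28, 33] -> counters=[0,1,0,0,1,2,0,0,0,1,0,2,1,2,1,1,0,0,1,1,1,2,0,0,2,0,0,1,2,1,1,2,1,1]
Step 12: insert hf at [4, 5, 12, 19] -> counters=[0,1,0,0,2,3,0,0,0,1,0,2,2,2,1,1,0,0,1,2,1,2,0,0,2,0,0,1,2,1,1,2,1,1]
Step 13: insert hf at [4, 5, 12, 19] -> counters=[0,1,0,0,3,4,0,0,0,1,0,2,3,2,1,1,0,0,1,3,1,2,0,0,2,0,0,1,2,1,1,2,1,1]
Step 14: insert wa at [1, 13, 20, 24] -> counters=[0,2,0,0,3,4,0,0,0,1,0,2,3,3,1,1,0,0,1,3,2,2,0,0,3,0,0,1,2,1,1,2,1,1]
Step 15: delete na at [5, 14, 21, 27] -> counters=[0,2,0,0,3,3,0,0,0,1,0,2,3,3,0,1,0,0,1,3,2,1,0,0,3,0,0,0,2,1,1,2,1,1]
Step 16: insert na at [5, 14, 21, 27] -> counters=[0,2,0,0,3,4,0,0,0,1,0,2,3,3,1,1,0,0,1,3,2,2,0,0,3,0,0,1,2,1,1,2,1,1]
Step 17: insert gl at [11, 13, 28, 33] -> counters=[0,2,0,0,3,4,0,0,0,1,0,3,3,4,1,1,0,0,1,3,2,2,0,0,3,0,0,1,3,1,1,2,1,2]
Final counters=[0,2,0,0,3,4,0,0,0,1,0,3,3,4,1,1,0,0,1,3,2,2,0,0,3,0,0,1,3,1,1,2,1,2] -> 21 nonzero

Answer: 21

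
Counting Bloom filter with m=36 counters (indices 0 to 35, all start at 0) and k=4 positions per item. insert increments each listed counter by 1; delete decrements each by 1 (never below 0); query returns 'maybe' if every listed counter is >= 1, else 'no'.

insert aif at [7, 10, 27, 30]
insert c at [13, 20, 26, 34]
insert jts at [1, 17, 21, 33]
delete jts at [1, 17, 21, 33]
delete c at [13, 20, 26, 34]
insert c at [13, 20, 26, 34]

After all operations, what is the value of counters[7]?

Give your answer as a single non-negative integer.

Step 1: insert aif at [7, 10, 27, 30] -> counters=[0,0,0,0,0,0,0,1,0,0,1,0,0,0,0,0,0,0,0,0,0,0,0,0,0,0,0,1,0,0,1,0,0,0,0,0]
Step 2: insert c at [13, 20, 26, 34] -> counters=[0,0,0,0,0,0,0,1,0,0,1,0,0,1,0,0,0,0,0,0,1,0,0,0,0,0,1,1,0,0,1,0,0,0,1,0]
Step 3: insert jts at [1, 17, 21, 33] -> counters=[0,1,0,0,0,0,0,1,0,0,1,0,0,1,0,0,0,1,0,0,1,1,0,0,0,0,1,1,0,0,1,0,0,1,1,0]
Step 4: delete jts at [1, 17, 21, 33] -> counters=[0,0,0,0,0,0,0,1,0,0,1,0,0,1,0,0,0,0,0,0,1,0,0,0,0,0,1,1,0,0,1,0,0,0,1,0]
Step 5: delete c at [13, 20, 26, 34] -> counters=[0,0,0,0,0,0,0,1,0,0,1,0,0,0,0,0,0,0,0,0,0,0,0,0,0,0,0,1,0,0,1,0,0,0,0,0]
Step 6: insert c at [13, 20, 26, 34] -> counters=[0,0,0,0,0,0,0,1,0,0,1,0,0,1,0,0,0,0,0,0,1,0,0,0,0,0,1,1,0,0,1,0,0,0,1,0]
Final counters=[0,0,0,0,0,0,0,1,0,0,1,0,0,1,0,0,0,0,0,0,1,0,0,0,0,0,1,1,0,0,1,0,0,0,1,0] -> counters[7]=1

Answer: 1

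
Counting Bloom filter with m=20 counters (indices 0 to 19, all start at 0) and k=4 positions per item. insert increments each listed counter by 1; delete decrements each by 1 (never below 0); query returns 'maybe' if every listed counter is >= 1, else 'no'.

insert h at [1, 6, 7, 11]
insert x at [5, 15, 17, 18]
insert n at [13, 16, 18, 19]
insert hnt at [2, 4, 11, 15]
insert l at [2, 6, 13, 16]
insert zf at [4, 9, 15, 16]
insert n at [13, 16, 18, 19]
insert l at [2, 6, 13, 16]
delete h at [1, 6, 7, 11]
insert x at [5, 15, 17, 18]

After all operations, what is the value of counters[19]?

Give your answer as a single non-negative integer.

Answer: 2

Derivation:
Step 1: insert h at [1, 6, 7, 11] -> counters=[0,1,0,0,0,0,1,1,0,0,0,1,0,0,0,0,0,0,0,0]
Step 2: insert x at [5, 15, 17, 18] -> counters=[0,1,0,0,0,1,1,1,0,0,0,1,0,0,0,1,0,1,1,0]
Step 3: insert n at [13, 16, 18, 19] -> counters=[0,1,0,0,0,1,1,1,0,0,0,1,0,1,0,1,1,1,2,1]
Step 4: insert hnt at [2, 4, 11, 15] -> counters=[0,1,1,0,1,1,1,1,0,0,0,2,0,1,0,2,1,1,2,1]
Step 5: insert l at [2, 6, 13, 16] -> counters=[0,1,2,0,1,1,2,1,0,0,0,2,0,2,0,2,2,1,2,1]
Step 6: insert zf at [4, 9, 15, 16] -> counters=[0,1,2,0,2,1,2,1,0,1,0,2,0,2,0,3,3,1,2,1]
Step 7: insert n at [13, 16, 18, 19] -> counters=[0,1,2,0,2,1,2,1,0,1,0,2,0,3,0,3,4,1,3,2]
Step 8: insert l at [2, 6, 13, 16] -> counters=[0,1,3,0,2,1,3,1,0,1,0,2,0,4,0,3,5,1,3,2]
Step 9: delete h at [1, 6, 7, 11] -> counters=[0,0,3,0,2,1,2,0,0,1,0,1,0,4,0,3,5,1,3,2]
Step 10: insert x at [5, 15, 17, 18] -> counters=[0,0,3,0,2,2,2,0,0,1,0,1,0,4,0,4,5,2,4,2]
Final counters=[0,0,3,0,2,2,2,0,0,1,0,1,0,4,0,4,5,2,4,2] -> counters[19]=2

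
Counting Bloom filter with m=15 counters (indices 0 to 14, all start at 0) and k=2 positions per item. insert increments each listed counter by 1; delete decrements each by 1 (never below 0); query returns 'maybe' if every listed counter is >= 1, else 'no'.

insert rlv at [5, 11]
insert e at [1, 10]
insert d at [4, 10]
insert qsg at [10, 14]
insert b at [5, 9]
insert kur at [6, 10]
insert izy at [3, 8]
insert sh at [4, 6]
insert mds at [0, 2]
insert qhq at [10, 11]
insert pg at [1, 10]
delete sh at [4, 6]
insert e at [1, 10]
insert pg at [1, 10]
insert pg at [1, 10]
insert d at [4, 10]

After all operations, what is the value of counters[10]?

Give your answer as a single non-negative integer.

Step 1: insert rlv at [5, 11] -> counters=[0,0,0,0,0,1,0,0,0,0,0,1,0,0,0]
Step 2: insert e at [1, 10] -> counters=[0,1,0,0,0,1,0,0,0,0,1,1,0,0,0]
Step 3: insert d at [4, 10] -> counters=[0,1,0,0,1,1,0,0,0,0,2,1,0,0,0]
Step 4: insert qsg at [10, 14] -> counters=[0,1,0,0,1,1,0,0,0,0,3,1,0,0,1]
Step 5: insert b at [5, 9] -> counters=[0,1,0,0,1,2,0,0,0,1,3,1,0,0,1]
Step 6: insert kur at [6, 10] -> counters=[0,1,0,0,1,2,1,0,0,1,4,1,0,0,1]
Step 7: insert izy at [3, 8] -> counters=[0,1,0,1,1,2,1,0,1,1,4,1,0,0,1]
Step 8: insert sh at [4, 6] -> counters=[0,1,0,1,2,2,2,0,1,1,4,1,0,0,1]
Step 9: insert mds at [0, 2] -> counters=[1,1,1,1,2,2,2,0,1,1,4,1,0,0,1]
Step 10: insert qhq at [10, 11] -> counters=[1,1,1,1,2,2,2,0,1,1,5,2,0,0,1]
Step 11: insert pg at [1, 10] -> counters=[1,2,1,1,2,2,2,0,1,1,6,2,0,0,1]
Step 12: delete sh at [4, 6] -> counters=[1,2,1,1,1,2,1,0,1,1,6,2,0,0,1]
Step 13: insert e at [1, 10] -> counters=[1,3,1,1,1,2,1,0,1,1,7,2,0,0,1]
Step 14: insert pg at [1, 10] -> counters=[1,4,1,1,1,2,1,0,1,1,8,2,0,0,1]
Step 15: insert pg at [1, 10] -> counters=[1,5,1,1,1,2,1,0,1,1,9,2,0,0,1]
Step 16: insert d at [4, 10] -> counters=[1,5,1,1,2,2,1,0,1,1,10,2,0,0,1]
Final counters=[1,5,1,1,2,2,1,0,1,1,10,2,0,0,1] -> counters[10]=10

Answer: 10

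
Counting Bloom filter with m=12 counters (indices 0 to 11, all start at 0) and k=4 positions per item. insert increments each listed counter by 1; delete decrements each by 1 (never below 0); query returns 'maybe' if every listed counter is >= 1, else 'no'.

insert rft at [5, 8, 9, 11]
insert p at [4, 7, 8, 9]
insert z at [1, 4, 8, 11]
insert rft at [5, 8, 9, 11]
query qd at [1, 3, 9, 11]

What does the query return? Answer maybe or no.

Step 1: insert rft at [5, 8, 9, 11] -> counters=[0,0,0,0,0,1,0,0,1,1,0,1]
Step 2: insert p at [4, 7, 8, 9] -> counters=[0,0,0,0,1,1,0,1,2,2,0,1]
Step 3: insert z at [1, 4, 8, 11] -> counters=[0,1,0,0,2,1,0,1,3,2,0,2]
Step 4: insert rft at [5, 8, 9, 11] -> counters=[0,1,0,0,2,2,0,1,4,3,0,3]
Query qd: check counters[1]=1 counters[3]=0 counters[9]=3 counters[11]=3 -> no

Answer: no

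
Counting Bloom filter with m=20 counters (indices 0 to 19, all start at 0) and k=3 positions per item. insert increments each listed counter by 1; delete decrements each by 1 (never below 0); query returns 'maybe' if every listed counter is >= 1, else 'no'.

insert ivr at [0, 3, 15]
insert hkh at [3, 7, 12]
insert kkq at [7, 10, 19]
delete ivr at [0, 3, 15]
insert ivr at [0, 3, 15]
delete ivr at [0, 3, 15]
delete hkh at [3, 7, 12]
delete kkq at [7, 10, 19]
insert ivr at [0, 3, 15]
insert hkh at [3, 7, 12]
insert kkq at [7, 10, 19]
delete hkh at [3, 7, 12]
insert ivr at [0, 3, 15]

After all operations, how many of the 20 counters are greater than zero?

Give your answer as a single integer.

Step 1: insert ivr at [0, 3, 15] -> counters=[1,0,0,1,0,0,0,0,0,0,0,0,0,0,0,1,0,0,0,0]
Step 2: insert hkh at [3, 7, 12] -> counters=[1,0,0,2,0,0,0,1,0,0,0,0,1,0,0,1,0,0,0,0]
Step 3: insert kkq at [7, 10, 19] -> counters=[1,0,0,2,0,0,0,2,0,0,1,0,1,0,0,1,0,0,0,1]
Step 4: delete ivr at [0, 3, 15] -> counters=[0,0,0,1,0,0,0,2,0,0,1,0,1,0,0,0,0,0,0,1]
Step 5: insert ivr at [0, 3, 15] -> counters=[1,0,0,2,0,0,0,2,0,0,1,0,1,0,0,1,0,0,0,1]
Step 6: delete ivr at [0, 3, 15] -> counters=[0,0,0,1,0,0,0,2,0,0,1,0,1,0,0,0,0,0,0,1]
Step 7: delete hkh at [3, 7, 12] -> counters=[0,0,0,0,0,0,0,1,0,0,1,0,0,0,0,0,0,0,0,1]
Step 8: delete kkq at [7, 10, 19] -> counters=[0,0,0,0,0,0,0,0,0,0,0,0,0,0,0,0,0,0,0,0]
Step 9: insert ivr at [0, 3, 15] -> counters=[1,0,0,1,0,0,0,0,0,0,0,0,0,0,0,1,0,0,0,0]
Step 10: insert hkh at [3, 7, 12] -> counters=[1,0,0,2,0,0,0,1,0,0,0,0,1,0,0,1,0,0,0,0]
Step 11: insert kkq at [7, 10, 19] -> counters=[1,0,0,2,0,0,0,2,0,0,1,0,1,0,0,1,0,0,0,1]
Step 12: delete hkh at [3, 7, 12] -> counters=[1,0,0,1,0,0,0,1,0,0,1,0,0,0,0,1,0,0,0,1]
Step 13: insert ivr at [0, 3, 15] -> counters=[2,0,0,2,0,0,0,1,0,0,1,0,0,0,0,2,0,0,0,1]
Final counters=[2,0,0,2,0,0,0,1,0,0,1,0,0,0,0,2,0,0,0,1] -> 6 nonzero

Answer: 6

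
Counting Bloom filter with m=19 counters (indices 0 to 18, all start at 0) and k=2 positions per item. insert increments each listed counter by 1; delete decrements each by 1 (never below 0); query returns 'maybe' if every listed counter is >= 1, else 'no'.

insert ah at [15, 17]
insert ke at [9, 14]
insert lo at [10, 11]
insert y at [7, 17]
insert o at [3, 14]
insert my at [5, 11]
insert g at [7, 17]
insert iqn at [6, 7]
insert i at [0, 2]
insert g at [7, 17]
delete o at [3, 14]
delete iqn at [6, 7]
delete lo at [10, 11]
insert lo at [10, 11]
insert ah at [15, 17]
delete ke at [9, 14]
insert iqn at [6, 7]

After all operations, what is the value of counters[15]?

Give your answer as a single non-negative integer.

Answer: 2

Derivation:
Step 1: insert ah at [15, 17] -> counters=[0,0,0,0,0,0,0,0,0,0,0,0,0,0,0,1,0,1,0]
Step 2: insert ke at [9, 14] -> counters=[0,0,0,0,0,0,0,0,0,1,0,0,0,0,1,1,0,1,0]
Step 3: insert lo at [10, 11] -> counters=[0,0,0,0,0,0,0,0,0,1,1,1,0,0,1,1,0,1,0]
Step 4: insert y at [7, 17] -> counters=[0,0,0,0,0,0,0,1,0,1,1,1,0,0,1,1,0,2,0]
Step 5: insert o at [3, 14] -> counters=[0,0,0,1,0,0,0,1,0,1,1,1,0,0,2,1,0,2,0]
Step 6: insert my at [5, 11] -> counters=[0,0,0,1,0,1,0,1,0,1,1,2,0,0,2,1,0,2,0]
Step 7: insert g at [7, 17] -> counters=[0,0,0,1,0,1,0,2,0,1,1,2,0,0,2,1,0,3,0]
Step 8: insert iqn at [6, 7] -> counters=[0,0,0,1,0,1,1,3,0,1,1,2,0,0,2,1,0,3,0]
Step 9: insert i at [0, 2] -> counters=[1,0,1,1,0,1,1,3,0,1,1,2,0,0,2,1,0,3,0]
Step 10: insert g at [7, 17] -> counters=[1,0,1,1,0,1,1,4,0,1,1,2,0,0,2,1,0,4,0]
Step 11: delete o at [3, 14] -> counters=[1,0,1,0,0,1,1,4,0,1,1,2,0,0,1,1,0,4,0]
Step 12: delete iqn at [6, 7] -> counters=[1,0,1,0,0,1,0,3,0,1,1,2,0,0,1,1,0,4,0]
Step 13: delete lo at [10, 11] -> counters=[1,0,1,0,0,1,0,3,0,1,0,1,0,0,1,1,0,4,0]
Step 14: insert lo at [10, 11] -> counters=[1,0,1,0,0,1,0,3,0,1,1,2,0,0,1,1,0,4,0]
Step 15: insert ah at [15, 17] -> counters=[1,0,1,0,0,1,0,3,0,1,1,2,0,0,1,2,0,5,0]
Step 16: delete ke at [9, 14] -> counters=[1,0,1,0,0,1,0,3,0,0,1,2,0,0,0,2,0,5,0]
Step 17: insert iqn at [6, 7] -> counters=[1,0,1,0,0,1,1,4,0,0,1,2,0,0,0,2,0,5,0]
Final counters=[1,0,1,0,0,1,1,4,0,0,1,2,0,0,0,2,0,5,0] -> counters[15]=2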